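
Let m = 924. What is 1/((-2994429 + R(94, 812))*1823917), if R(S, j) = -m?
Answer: -1/5463275257701 ≈ -1.8304e-13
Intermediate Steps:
R(S, j) = -924 (R(S, j) = -1*924 = -924)
1/((-2994429 + R(94, 812))*1823917) = 1/(-2994429 - 924*1823917) = (1/1823917)/(-2995353) = -1/2995353*1/1823917 = -1/5463275257701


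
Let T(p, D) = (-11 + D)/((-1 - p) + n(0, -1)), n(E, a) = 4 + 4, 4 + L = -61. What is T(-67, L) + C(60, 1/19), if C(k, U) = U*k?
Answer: 1498/703 ≈ 2.1309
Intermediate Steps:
L = -65 (L = -4 - 61 = -65)
n(E, a) = 8
T(p, D) = (-11 + D)/(7 - p) (T(p, D) = (-11 + D)/((-1 - p) + 8) = (-11 + D)/(7 - p))
T(-67, L) + C(60, 1/19) = (11 - 1*(-65))/(-7 - 67) + 60/19 = (11 + 65)/(-74) + (1/19)*60 = -1/74*76 + 60/19 = -38/37 + 60/19 = 1498/703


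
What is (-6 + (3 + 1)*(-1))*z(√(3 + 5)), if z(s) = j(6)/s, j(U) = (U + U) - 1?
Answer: -55*√2/2 ≈ -38.891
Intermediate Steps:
j(U) = -1 + 2*U (j(U) = 2*U - 1 = -1 + 2*U)
z(s) = 11/s (z(s) = (-1 + 2*6)/s = (-1 + 12)/s = 11/s)
(-6 + (3 + 1)*(-1))*z(√(3 + 5)) = (-6 + (3 + 1)*(-1))*(11/(√(3 + 5))) = (-6 + 4*(-1))*(11/(√8)) = (-6 - 4)*(11/((2*√2))) = -110*√2/4 = -55*√2/2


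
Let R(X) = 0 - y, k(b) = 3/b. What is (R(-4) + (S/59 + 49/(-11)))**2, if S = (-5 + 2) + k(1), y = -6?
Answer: 289/121 ≈ 2.3884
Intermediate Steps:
S = 0 (S = (-5 + 2) + 3/1 = -3 + 3*1 = -3 + 3 = 0)
R(X) = 6 (R(X) = 0 - 1*(-6) = 0 + 6 = 6)
(R(-4) + (S/59 + 49/(-11)))**2 = (6 + (0/59 + 49/(-11)))**2 = (6 + (0*(1/59) + 49*(-1/11)))**2 = (6 + (0 - 49/11))**2 = (6 - 49/11)**2 = (17/11)**2 = 289/121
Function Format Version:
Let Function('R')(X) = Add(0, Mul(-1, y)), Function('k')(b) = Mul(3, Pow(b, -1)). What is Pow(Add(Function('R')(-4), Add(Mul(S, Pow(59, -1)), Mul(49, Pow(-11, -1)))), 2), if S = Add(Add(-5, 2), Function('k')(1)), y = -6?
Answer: Rational(289, 121) ≈ 2.3884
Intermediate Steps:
S = 0 (S = Add(Add(-5, 2), Mul(3, Pow(1, -1))) = Add(-3, Mul(3, 1)) = Add(-3, 3) = 0)
Function('R')(X) = 6 (Function('R')(X) = Add(0, Mul(-1, -6)) = Add(0, 6) = 6)
Pow(Add(Function('R')(-4), Add(Mul(S, Pow(59, -1)), Mul(49, Pow(-11, -1)))), 2) = Pow(Add(6, Add(Mul(0, Pow(59, -1)), Mul(49, Pow(-11, -1)))), 2) = Pow(Add(6, Add(Mul(0, Rational(1, 59)), Mul(49, Rational(-1, 11)))), 2) = Pow(Add(6, Add(0, Rational(-49, 11))), 2) = Pow(Add(6, Rational(-49, 11)), 2) = Pow(Rational(17, 11), 2) = Rational(289, 121)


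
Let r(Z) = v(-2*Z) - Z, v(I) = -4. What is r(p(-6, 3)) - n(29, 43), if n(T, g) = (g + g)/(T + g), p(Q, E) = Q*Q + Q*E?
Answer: -835/36 ≈ -23.194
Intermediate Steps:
p(Q, E) = Q² + E*Q
r(Z) = -4 - Z
n(T, g) = 2*g/(T + g) (n(T, g) = (2*g)/(T + g) = 2*g/(T + g))
r(p(-6, 3)) - n(29, 43) = (-4 - (-6)*(3 - 6)) - 2*43/(29 + 43) = (-4 - (-6)*(-3)) - 2*43/72 = (-4 - 1*18) - 2*43/72 = (-4 - 18) - 1*43/36 = -22 - 43/36 = -835/36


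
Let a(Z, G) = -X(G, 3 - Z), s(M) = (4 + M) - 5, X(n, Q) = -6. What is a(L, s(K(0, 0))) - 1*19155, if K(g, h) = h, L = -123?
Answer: -19149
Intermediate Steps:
s(M) = -1 + M
a(Z, G) = 6 (a(Z, G) = -1*(-6) = 6)
a(L, s(K(0, 0))) - 1*19155 = 6 - 1*19155 = 6 - 19155 = -19149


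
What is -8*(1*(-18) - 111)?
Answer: 1032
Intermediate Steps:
-8*(1*(-18) - 111) = -8*(-18 - 111) = -8*(-129) = 1032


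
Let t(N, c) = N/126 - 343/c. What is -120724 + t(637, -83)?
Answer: -180347929/1494 ≈ -1.2071e+5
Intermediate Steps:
t(N, c) = -343/c + N/126 (t(N, c) = N*(1/126) - 343/c = N/126 - 343/c = -343/c + N/126)
-120724 + t(637, -83) = -120724 + (-343/(-83) + (1/126)*637) = -120724 + (-343*(-1/83) + 91/18) = -120724 + (343/83 + 91/18) = -120724 + 13727/1494 = -180347929/1494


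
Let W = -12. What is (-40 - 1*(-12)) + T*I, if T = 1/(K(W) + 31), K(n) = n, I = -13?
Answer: -545/19 ≈ -28.684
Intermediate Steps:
T = 1/19 (T = 1/(-12 + 31) = 1/19 ≈ 0.052632)
(-40 - 1*(-12)) + T*I = (-40 - 1*(-12)) + (1/19)*(-13) = (-40 + 12) - 13/19 = -28 - 13/19 = -545/19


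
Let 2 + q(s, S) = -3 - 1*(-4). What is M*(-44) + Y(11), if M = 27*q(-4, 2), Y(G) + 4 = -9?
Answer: 1175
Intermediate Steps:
q(s, S) = -1 (q(s, S) = -2 + (-3 - 1*(-4)) = -2 + (-3 + 4) = -2 + 1 = -1)
Y(G) = -13 (Y(G) = -4 - 9 = -13)
M = -27 (M = 27*(-1) = -27)
M*(-44) + Y(11) = -27*(-44) - 13 = 1188 - 13 = 1175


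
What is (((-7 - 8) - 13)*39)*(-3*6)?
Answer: 19656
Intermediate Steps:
(((-7 - 8) - 13)*39)*(-3*6) = ((-15 - 13)*39)*(-18) = -28*39*(-18) = -1092*(-18) = 19656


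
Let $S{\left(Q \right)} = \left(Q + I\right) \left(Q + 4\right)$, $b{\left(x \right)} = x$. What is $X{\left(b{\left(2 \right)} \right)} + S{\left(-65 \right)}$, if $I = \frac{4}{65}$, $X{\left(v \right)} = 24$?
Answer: $\frac{259041}{65} \approx 3985.2$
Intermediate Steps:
$I = \frac{4}{65}$ ($I = 4 \cdot \frac{1}{65} = \frac{4}{65} \approx 0.061538$)
$S{\left(Q \right)} = \left(4 + Q\right) \left(\frac{4}{65} + Q\right)$ ($S{\left(Q \right)} = \left(Q + \frac{4}{65}\right) \left(Q + 4\right) = \left(\frac{4}{65} + Q\right) \left(4 + Q\right) = \left(4 + Q\right) \left(\frac{4}{65} + Q\right)$)
$X{\left(b{\left(2 \right)} \right)} + S{\left(-65 \right)} = 24 + \left(\frac{16}{65} + \left(-65\right)^{2} + \frac{264}{65} \left(-65\right)\right) = 24 + \left(\frac{16}{65} + 4225 - 264\right) = 24 + \frac{257481}{65} = \frac{259041}{65}$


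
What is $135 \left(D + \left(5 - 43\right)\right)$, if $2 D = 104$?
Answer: $1890$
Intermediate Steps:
$D = 52$ ($D = \frac{1}{2} \cdot 104 = 52$)
$135 \left(D + \left(5 - 43\right)\right) = 135 \left(52 + \left(5 - 43\right)\right) = 135 \left(52 - 38\right) = 135 \cdot 14 = 1890$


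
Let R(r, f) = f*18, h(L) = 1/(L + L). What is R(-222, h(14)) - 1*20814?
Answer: -291387/14 ≈ -20813.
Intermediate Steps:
h(L) = 1/(2*L)
R(r, f) = 18*f
R(-222, h(14)) - 1*20814 = 18*((½)/14) - 1*20814 = 18*((½)*(1/14)) - 20814 = 18*(1/28) - 20814 = 9/14 - 20814 = -291387/14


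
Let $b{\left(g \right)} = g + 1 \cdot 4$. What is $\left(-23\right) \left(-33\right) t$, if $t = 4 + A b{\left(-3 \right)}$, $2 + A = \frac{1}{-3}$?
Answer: $1265$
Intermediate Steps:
$A = - \frac{7}{3}$ ($A = -2 + \frac{1}{-3} = -2 - \frac{1}{3} = - \frac{7}{3} \approx -2.3333$)
$b{\left(g \right)} = 4 + g$ ($b{\left(g \right)} = g + 4 = 4 + g$)
$t = \frac{5}{3}$ ($t = 4 - \frac{7 \left(4 - 3\right)}{3} = 4 - \frac{7}{3} = \frac{5}{3} \approx 1.6667$)
$\left(-23\right) \left(-33\right) t = \left(-23\right) \left(-33\right) \frac{5}{3} = 759 \cdot \frac{5}{3} = 1265$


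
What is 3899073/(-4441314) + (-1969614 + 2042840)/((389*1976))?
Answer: -11718672761/14973149932 ≈ -0.78265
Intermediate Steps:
3899073/(-4441314) + (-1969614 + 2042840)/((389*1976)) = 3899073*(-1/4441314) + 73226/768664 = -1299691/1480438 + 73226*(1/768664) = -1299691/1480438 + 1927/20228 = -11718672761/14973149932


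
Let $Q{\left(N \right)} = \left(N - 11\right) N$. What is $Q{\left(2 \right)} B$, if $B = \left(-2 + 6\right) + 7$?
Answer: $-198$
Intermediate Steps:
$Q{\left(N \right)} = N \left(-11 + N\right)$ ($Q{\left(N \right)} = \left(-11 + N\right) N = N \left(-11 + N\right)$)
$B = 11$ ($B = 4 + 7 = 11$)
$Q{\left(2 \right)} B = 2 \left(-11 + 2\right) 11 = 2 \left(-9\right) 11 = \left(-18\right) 11 = -198$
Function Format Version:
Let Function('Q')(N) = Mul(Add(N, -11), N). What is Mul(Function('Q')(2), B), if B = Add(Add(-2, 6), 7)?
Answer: -198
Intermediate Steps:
Function('Q')(N) = Mul(N, Add(-11, N)) (Function('Q')(N) = Mul(Add(-11, N), N) = Mul(N, Add(-11, N)))
B = 11 (B = Add(4, 7) = 11)
Mul(Function('Q')(2), B) = Mul(Mul(2, Add(-11, 2)), 11) = Mul(Mul(2, -9), 11) = Mul(-18, 11) = -198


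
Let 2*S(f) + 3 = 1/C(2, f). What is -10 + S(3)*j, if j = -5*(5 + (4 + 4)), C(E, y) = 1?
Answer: 55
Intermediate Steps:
S(f) = -1 (S(f) = -3/2 + (½)/1 = -3/2 + (½)*1 = -3/2 + ½ = -1)
j = -65 (j = -5*(5 + 8) = -5*13 = -65)
-10 + S(3)*j = -10 - 1*(-65) = -10 + 65 = 55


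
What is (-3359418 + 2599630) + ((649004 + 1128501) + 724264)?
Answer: 1741981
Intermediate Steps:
(-3359418 + 2599630) + ((649004 + 1128501) + 724264) = -759788 + (1777505 + 724264) = -759788 + 2501769 = 1741981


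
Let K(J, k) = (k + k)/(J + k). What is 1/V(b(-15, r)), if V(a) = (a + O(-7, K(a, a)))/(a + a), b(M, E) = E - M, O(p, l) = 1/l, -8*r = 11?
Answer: 218/117 ≈ 1.8632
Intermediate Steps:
K(J, k) = 2*k/(J + k) (K(J, k) = (2*k)/(J + k) = 2*k/(J + k))
r = -11/8 (r = -⅛*11 = -11/8 ≈ -1.3750)
V(a) = (1 + a)/(2*a) (V(a) = (a + 1/(2*a/(a + a)))/(a + a) = (a + 1/(2*a/((2*a))))/((2*a)) = (a + 1/(2*a*(1/(2*a))))*(1/(2*a)) = (a + 1/1)*(1/(2*a)) = (a + 1)*(1/(2*a)) = (1 + a)*(1/(2*a)) = (1 + a)/(2*a))
1/V(b(-15, r)) = 1/((1 + (-11/8 - 1*(-15)))/(2*(-11/8 - 1*(-15)))) = 1/((1 + (-11/8 + 15))/(2*(-11/8 + 15))) = 1/((1 + 109/8)/(2*(109/8))) = 1/((½)*(8/109)*(117/8)) = 1/(117/218) = 218/117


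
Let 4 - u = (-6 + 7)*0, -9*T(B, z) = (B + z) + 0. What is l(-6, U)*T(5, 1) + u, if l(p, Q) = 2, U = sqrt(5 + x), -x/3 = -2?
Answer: 8/3 ≈ 2.6667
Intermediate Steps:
x = 6 (x = -3*(-2) = 6)
T(B, z) = -B/9 - z/9 (T(B, z) = -((B + z) + 0)/9 = -(B + z)/9 = -B/9 - z/9)
u = 4 (u = 4 - (-6 + 7)*0 = 4 - 0 = 4 - 1*0 = 4 + 0 = 4)
U = sqrt(11) (U = sqrt(5 + 6) = sqrt(11) ≈ 3.3166)
l(-6, U)*T(5, 1) + u = 2*(-1/9*5 - 1/9*1) + 4 = 2*(-5/9 - 1/9) + 4 = 2*(-2/3) + 4 = -4/3 + 4 = 8/3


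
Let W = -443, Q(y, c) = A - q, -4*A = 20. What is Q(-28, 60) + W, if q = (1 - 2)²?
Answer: -449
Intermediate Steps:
A = -5 (A = -¼*20 = -5)
q = 1 (q = (-1)² = 1)
Q(y, c) = -6 (Q(y, c) = -5 - 1*1 = -5 - 1 = -6)
Q(-28, 60) + W = -6 - 443 = -449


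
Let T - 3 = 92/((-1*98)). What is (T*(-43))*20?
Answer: -86860/49 ≈ -1772.7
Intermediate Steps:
T = 101/49 (T = 3 + 92/((-1*98)) = 3 + 92/(-98) = 3 + 92*(-1/98) = 3 - 46/49 = 101/49 ≈ 2.0612)
(T*(-43))*20 = ((101/49)*(-43))*20 = -4343/49*20 = -86860/49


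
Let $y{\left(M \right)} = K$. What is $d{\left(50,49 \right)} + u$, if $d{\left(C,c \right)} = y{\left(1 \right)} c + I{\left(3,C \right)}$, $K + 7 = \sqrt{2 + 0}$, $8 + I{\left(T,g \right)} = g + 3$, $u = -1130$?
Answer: $-1428 + 49 \sqrt{2} \approx -1358.7$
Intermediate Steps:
$I{\left(T,g \right)} = -5 + g$ ($I{\left(T,g \right)} = -8 + \left(g + 3\right) = -8 + \left(3 + g\right) = -5 + g$)
$K = -7 + \sqrt{2}$ ($K = -7 + \sqrt{2 + 0} = -7 + \sqrt{2} \approx -5.5858$)
$y{\left(M \right)} = -7 + \sqrt{2}$
$d{\left(C,c \right)} = -5 + C + c \left(-7 + \sqrt{2}\right)$ ($d{\left(C,c \right)} = \left(-7 + \sqrt{2}\right) c + \left(-5 + C\right) = c \left(-7 + \sqrt{2}\right) + \left(-5 + C\right) = -5 + C + c \left(-7 + \sqrt{2}\right)$)
$d{\left(50,49 \right)} + u = \left(-5 + 50 - 49 \left(7 - \sqrt{2}\right)\right) - 1130 = \left(-5 + 50 - \left(343 - 49 \sqrt{2}\right)\right) - 1130 = \left(-298 + 49 \sqrt{2}\right) - 1130 = -1428 + 49 \sqrt{2}$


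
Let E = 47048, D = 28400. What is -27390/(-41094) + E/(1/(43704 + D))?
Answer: 23234198250773/6849 ≈ 3.3923e+9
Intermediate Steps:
-27390/(-41094) + E/(1/(43704 + D)) = -27390/(-41094) + 47048/(1/(43704 + 28400)) = -27390*(-1/41094) + 47048/(1/72104) = 4565/6849 + 47048/(1/72104) = 4565/6849 + 47048*72104 = 4565/6849 + 3392348992 = 23234198250773/6849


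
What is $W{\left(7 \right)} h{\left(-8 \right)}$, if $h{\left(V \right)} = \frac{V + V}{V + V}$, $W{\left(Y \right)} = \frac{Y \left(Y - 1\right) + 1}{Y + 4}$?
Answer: $\frac{43}{11} \approx 3.9091$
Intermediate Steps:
$W{\left(Y \right)} = \frac{1 + Y \left(-1 + Y\right)}{4 + Y}$ ($W{\left(Y \right)} = \frac{Y \left(-1 + Y\right) + 1}{4 + Y} = \frac{1 + Y \left(-1 + Y\right)}{4 + Y}$)
$h{\left(V \right)} = 1$ ($h{\left(V \right)} = \frac{2 V}{2 V} = 2 V \frac{1}{2 V} = 1$)
$W{\left(7 \right)} h{\left(-8 \right)} = \frac{1 + 7^{2} - 7}{4 + 7} \cdot 1 = \frac{1 + 49 - 7}{11} \cdot 1 = \frac{1}{11} \cdot 43 \cdot 1 = \frac{43}{11} \cdot 1 = \frac{43}{11}$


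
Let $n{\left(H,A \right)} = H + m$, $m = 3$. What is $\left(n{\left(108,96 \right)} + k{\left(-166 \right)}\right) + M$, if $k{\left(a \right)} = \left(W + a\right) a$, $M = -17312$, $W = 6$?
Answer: $9359$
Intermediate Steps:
$k{\left(a \right)} = a \left(6 + a\right)$ ($k{\left(a \right)} = \left(6 + a\right) a = a \left(6 + a\right)$)
$n{\left(H,A \right)} = 3 + H$ ($n{\left(H,A \right)} = H + 3 = 3 + H$)
$\left(n{\left(108,96 \right)} + k{\left(-166 \right)}\right) + M = \left(\left(3 + 108\right) - 166 \left(6 - 166\right)\right) - 17312 = \left(111 - -26560\right) - 17312 = \left(111 + 26560\right) - 17312 = 26671 - 17312 = 9359$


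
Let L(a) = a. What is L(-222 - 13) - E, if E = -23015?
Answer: 22780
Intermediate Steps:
L(-222 - 13) - E = (-222 - 13) - 1*(-23015) = -235 + 23015 = 22780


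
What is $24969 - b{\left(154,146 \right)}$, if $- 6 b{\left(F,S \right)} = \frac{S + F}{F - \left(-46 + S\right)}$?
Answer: $\frac{674188}{27} \approx 24970.0$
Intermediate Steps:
$b{\left(F,S \right)} = - \frac{F + S}{6 \left(46 + F - S\right)}$ ($b{\left(F,S \right)} = - \frac{\left(S + F\right) \frac{1}{F - \left(-46 + S\right)}}{6} = - \frac{\left(F + S\right) \frac{1}{46 + F - S}}{6} = - \frac{\frac{1}{46 + F - S} \left(F + S\right)}{6} = - \frac{F + S}{6 \left(46 + F - S\right)}$)
$24969 - b{\left(154,146 \right)} = 24969 - \frac{\left(-1\right) 154 - 146}{6 \left(46 + 154 - 146\right)} = 24969 - \frac{-154 - 146}{6 \left(46 + 154 - 146\right)} = 24969 - \frac{1}{6} \cdot \frac{1}{54} \left(-300\right) = 24969 - - \frac{25}{27} = 24969 + \frac{25}{27} = \frac{674188}{27}$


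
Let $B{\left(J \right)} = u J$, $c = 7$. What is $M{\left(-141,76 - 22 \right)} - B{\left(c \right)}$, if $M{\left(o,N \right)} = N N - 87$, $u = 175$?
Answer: $1604$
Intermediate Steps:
$M{\left(o,N \right)} = -87 + N^{2}$ ($M{\left(o,N \right)} = N^{2} - 87 = -87 + N^{2}$)
$B{\left(J \right)} = 175 J$
$M{\left(-141,76 - 22 \right)} - B{\left(c \right)} = \left(-87 + \left(76 - 22\right)^{2}\right) - 175 \cdot 7 = \left(-87 + 54^{2}\right) - 1225 = \left(-87 + 2916\right) - 1225 = 2829 - 1225 = 1604$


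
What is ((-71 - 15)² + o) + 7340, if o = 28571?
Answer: 43307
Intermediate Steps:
((-71 - 15)² + o) + 7340 = ((-71 - 15)² + 28571) + 7340 = ((-86)² + 28571) + 7340 = (7396 + 28571) + 7340 = 35967 + 7340 = 43307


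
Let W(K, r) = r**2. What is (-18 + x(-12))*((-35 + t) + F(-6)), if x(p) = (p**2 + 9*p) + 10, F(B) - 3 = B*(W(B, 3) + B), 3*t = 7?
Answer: -4004/3 ≈ -1334.7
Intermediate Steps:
t = 7/3 (t = (1/3)*7 = 7/3 ≈ 2.3333)
F(B) = 3 + B*(9 + B) (F(B) = 3 + B*(3**2 + B) = 3 + B*(9 + B))
x(p) = 10 + p**2 + 9*p
(-18 + x(-12))*((-35 + t) + F(-6)) = (-18 + (10 + (-12)**2 + 9*(-12)))*((-35 + 7/3) + (3 + (-6)**2 + 9*(-6))) = (-18 + (10 + 144 - 108))*(-98/3 + (3 + 36 - 54)) = (-18 + 46)*(-98/3 - 15) = 28*(-143/3) = -4004/3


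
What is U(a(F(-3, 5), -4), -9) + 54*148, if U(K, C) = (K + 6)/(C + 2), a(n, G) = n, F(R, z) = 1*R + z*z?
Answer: 7988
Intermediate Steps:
F(R, z) = R + z²
U(K, C) = (6 + K)/(2 + C)
U(a(F(-3, 5), -4), -9) + 54*148 = (6 + (-3 + 5²))/(2 - 9) + 54*148 = (6 + (-3 + 25))/(-7) + 7992 = -(6 + 22)/7 + 7992 = -⅐*28 + 7992 = -4 + 7992 = 7988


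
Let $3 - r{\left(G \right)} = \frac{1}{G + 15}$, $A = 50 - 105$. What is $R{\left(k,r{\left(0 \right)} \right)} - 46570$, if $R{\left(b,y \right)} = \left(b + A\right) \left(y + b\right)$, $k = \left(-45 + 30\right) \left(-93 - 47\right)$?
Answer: $\frac{12761786}{3} \approx 4.2539 \cdot 10^{6}$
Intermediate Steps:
$A = -55$ ($A = 50 - 105 = -55$)
$r{\left(G \right)} = 3 - \frac{1}{15 + G}$ ($r{\left(G \right)} = 3 - \frac{1}{G + 15} = 3 - \frac{1}{15 + G}$)
$k = 2100$ ($k = \left(-15\right) \left(-140\right) = 2100$)
$R{\left(b,y \right)} = \left(-55 + b\right) \left(b + y\right)$ ($R{\left(b,y \right)} = \left(b - 55\right) \left(y + b\right) = \left(-55 + b\right) \left(b + y\right)$)
$R{\left(k,r{\left(0 \right)} \right)} - 46570 = \left(2100^{2} - 115500 - 55 \frac{44 + 3 \cdot 0}{15 + 0} + 2100 \frac{44 + 3 \cdot 0}{15 + 0}\right) - 46570 = \left(4410000 - 115500 - 55 \frac{44 + 0}{15} + 2100 \frac{44 + 0}{15}\right) - 46570 = \left(4410000 - 115500 - 55 \cdot \frac{1}{15} \cdot 44 + 2100 \cdot \frac{1}{15} \cdot 44\right) - 46570 = \left(4410000 - 115500 - \frac{484}{3} + 2100 \cdot \frac{44}{15}\right) - 46570 = \left(4410000 - 115500 - \frac{484}{3} + 6160\right) - 46570 = \frac{12901496}{3} - 46570 = \frac{12761786}{3}$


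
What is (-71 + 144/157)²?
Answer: 121066009/24649 ≈ 4911.6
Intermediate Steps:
(-71 + 144/157)² = (-11003/157)² = 121066009/24649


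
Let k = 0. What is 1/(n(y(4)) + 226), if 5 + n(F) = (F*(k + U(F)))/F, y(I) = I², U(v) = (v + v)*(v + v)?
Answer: 1/1245 ≈ 0.00080321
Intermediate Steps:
U(v) = 4*v² (U(v) = (2*v)*(2*v) = 4*v²)
n(F) = -5 + 4*F² (n(F) = -5 + (F*(0 + 4*F²))/F = -5 + (F*(4*F²))/F = -5 + (4*F³)/F = -5 + 4*F²)
1/(n(y(4)) + 226) = 1/((-5 + 4*(4²)²) + 226) = 1/((-5 + 4*16²) + 226) = 1/((-5 + 4*256) + 226) = 1/((-5 + 1024) + 226) = 1/(1019 + 226) = 1/1245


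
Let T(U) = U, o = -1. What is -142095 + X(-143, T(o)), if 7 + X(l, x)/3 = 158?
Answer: -141642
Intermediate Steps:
X(l, x) = 453 (X(l, x) = -21 + 3*158 = -21 + 474 = 453)
-142095 + X(-143, T(o)) = -142095 + 453 = -141642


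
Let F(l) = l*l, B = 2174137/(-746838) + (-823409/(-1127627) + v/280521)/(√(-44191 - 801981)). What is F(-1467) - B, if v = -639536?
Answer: 1607264018719/746838 - 490174544983*I*√211543/133831855483756362 ≈ 2.1521e+6 - 0.0016846*I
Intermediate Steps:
B = -2174137/746838 + 490174544983*I*√211543/133831855483756362 (B = 2174137/(-746838) + (-823409/(-1127627) - 639536/280521)/(√(-44191 - 801981)) = 2174137*(-1/746838) + (-823409*(-1/1127627) - 639536*1/280521)/(√(-846172)) = -2174137/746838 + (823409/1127627 - 639536/280521)/((2*I*√211543)) = -2174137/746838 - (-490174544983)*I*√211543/133831855483756362 = -2174137/746838 + 490174544983*I*√211543/133831855483756362 ≈ -2.9111 + 0.0016846*I)
F(l) = l²
F(-1467) - B = (-1467)² - (-2174137/746838 + 490174544983*I*√211543/133831855483756362) = 2152089 + (2174137/746838 - 490174544983*I*√211543/133831855483756362) = 1607264018719/746838 - 490174544983*I*√211543/133831855483756362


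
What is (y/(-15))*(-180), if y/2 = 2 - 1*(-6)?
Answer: 192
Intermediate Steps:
y = 16 (y = 2*(2 - 1*(-6)) = 2*(2 + 6) = 2*8 = 16)
(y/(-15))*(-180) = (16/(-15))*(-180) = (16*(-1/15))*(-180) = -16/15*(-180) = 192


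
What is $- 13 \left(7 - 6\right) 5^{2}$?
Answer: $-325$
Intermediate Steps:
$- 13 \left(7 - 6\right) 5^{2} = \left(-13\right) 1 \cdot 25 = \left(-13\right) 25 = -325$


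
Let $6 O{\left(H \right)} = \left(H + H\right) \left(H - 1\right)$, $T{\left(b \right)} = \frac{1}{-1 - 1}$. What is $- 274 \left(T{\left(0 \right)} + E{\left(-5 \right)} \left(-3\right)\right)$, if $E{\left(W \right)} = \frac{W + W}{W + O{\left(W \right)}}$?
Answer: $-1507$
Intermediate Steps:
$T{\left(b \right)} = - \frac{1}{2}$ ($T{\left(b \right)} = \frac{1}{-2} = - \frac{1}{2}$)
$O{\left(H \right)} = \frac{H \left(-1 + H\right)}{3}$ ($O{\left(H \right)} = \frac{\left(H + H\right) \left(H - 1\right)}{6} = \frac{2 H \left(-1 + H\right)}{6} = \frac{H \left(-1 + H\right)}{3}$)
$E{\left(W \right)} = \frac{2 W}{W + \frac{W \left(-1 + W\right)}{3}}$ ($E{\left(W \right)} = \frac{W + W}{W + \frac{W \left(-1 + W\right)}{3}} = \frac{2 W}{W + \frac{W \left(-1 + W\right)}{3}}$)
$- 274 \left(T{\left(0 \right)} + E{\left(-5 \right)} \left(-3\right)\right) = - 274 \left(- \frac{1}{2} + \frac{6}{2 - 5} \left(-3\right)\right) = - 274 \left(- \frac{1}{2} + \frac{6}{-3} \left(-3\right)\right) = - 274 \left(- \frac{1}{2} + 6 \left(- \frac{1}{3}\right) \left(-3\right)\right) = - 274 \left(- \frac{1}{2} - -6\right) = - 274 \left(- \frac{1}{2} + 6\right) = \left(-274\right) \frac{11}{2} = -1507$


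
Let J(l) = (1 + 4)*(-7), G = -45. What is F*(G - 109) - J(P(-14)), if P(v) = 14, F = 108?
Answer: -16597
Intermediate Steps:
J(l) = -35 (J(l) = 5*(-7) = -35)
F*(G - 109) - J(P(-14)) = 108*(-45 - 109) - 1*(-35) = 108*(-154) + 35 = -16632 + 35 = -16597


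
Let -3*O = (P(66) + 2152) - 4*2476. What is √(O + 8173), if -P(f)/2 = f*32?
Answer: √12165 ≈ 110.30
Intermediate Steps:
P(f) = -64*f (P(f) = -2*f*32 = -64*f)
O = 3992 (O = -((-64*66 + 2152) - 4*2476)/3 = -((-4224 + 2152) - 9904)/3 = -(-2072 - 9904)/3 = -⅓*(-11976) = 3992)
√(O + 8173) = √(3992 + 8173) = √12165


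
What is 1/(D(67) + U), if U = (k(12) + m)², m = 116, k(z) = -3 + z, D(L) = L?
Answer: 1/15692 ≈ 6.3727e-5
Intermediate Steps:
U = 15625 (U = ((-3 + 12) + 116)² = (9 + 116)² = 125² = 15625)
1/(D(67) + U) = 1/(67 + 15625) = 1/15692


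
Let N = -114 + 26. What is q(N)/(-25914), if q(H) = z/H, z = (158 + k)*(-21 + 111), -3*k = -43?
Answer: 235/34552 ≈ 0.0068013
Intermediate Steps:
k = 43/3 (k = -⅓*(-43) = 43/3 ≈ 14.333)
N = -88
z = 15510 (z = (158 + 43/3)*(-21 + 111) = (517/3)*90 = 15510)
q(H) = 15510/H
q(N)/(-25914) = (15510/(-88))/(-25914) = (15510*(-1/88))*(-1/25914) = -705/4*(-1/25914) = 235/34552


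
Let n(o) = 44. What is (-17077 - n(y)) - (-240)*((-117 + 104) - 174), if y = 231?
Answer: -62001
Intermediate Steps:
(-17077 - n(y)) - (-240)*((-117 + 104) - 174) = (-17077 - 1*44) - (-240)*((-117 + 104) - 174) = (-17077 - 44) - (-240)*(-13 - 174) = -17121 - (-240)*(-187) = -17121 - 1*44880 = -17121 - 44880 = -62001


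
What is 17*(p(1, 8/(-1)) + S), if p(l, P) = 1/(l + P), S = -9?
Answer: -1088/7 ≈ -155.43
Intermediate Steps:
p(l, P) = 1/(P + l)
17*(p(1, 8/(-1)) + S) = 17*(1/(8/(-1) + 1) - 9) = 17*(1/(8*(-1) + 1) - 9) = 17*(1/(-8 + 1) - 9) = 17*(1/(-7) - 9) = 17*(-1/7 - 9) = 17*(-64/7) = -1088/7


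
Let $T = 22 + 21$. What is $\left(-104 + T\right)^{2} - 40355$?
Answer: $-36634$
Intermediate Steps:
$T = 43$
$\left(-104 + T\right)^{2} - 40355 = \left(-104 + 43\right)^{2} - 40355 = \left(-61\right)^{2} - 40355 = 3721 - 40355 = -36634$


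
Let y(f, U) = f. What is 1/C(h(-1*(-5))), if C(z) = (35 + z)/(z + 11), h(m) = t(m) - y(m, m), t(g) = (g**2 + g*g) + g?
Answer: 61/85 ≈ 0.71765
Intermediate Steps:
t(g) = g + 2*g**2 (t(g) = (g**2 + g**2) + g = 2*g**2 + g = g + 2*g**2)
h(m) = -m + m*(1 + 2*m) (h(m) = m*(1 + 2*m) - m = -m + m*(1 + 2*m))
C(z) = (35 + z)/(11 + z)
1/C(h(-1*(-5))) = 1/((35 + 2*(-1*(-5))**2)/(11 + 2*(-1*(-5))**2)) = 1/((35 + 2*5**2)/(11 + 2*5**2)) = 1/((35 + 2*25)/(11 + 2*25)) = 1/((35 + 50)/(11 + 50)) = 1/(85/61) = 61/85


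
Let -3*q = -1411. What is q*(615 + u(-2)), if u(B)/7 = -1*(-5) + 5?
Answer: 966535/3 ≈ 3.2218e+5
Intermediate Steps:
q = 1411/3 (q = -⅓*(-1411) = 1411/3 ≈ 470.33)
u(B) = 70 (u(B) = 7*(-1*(-5) + 5) = 7*(5 + 5) = 7*10 = 70)
q*(615 + u(-2)) = 1411*(615 + 70)/3 = (1411/3)*685 = 966535/3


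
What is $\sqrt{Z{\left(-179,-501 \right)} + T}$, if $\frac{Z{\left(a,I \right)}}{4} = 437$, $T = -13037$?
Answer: $i \sqrt{11289} \approx 106.25 i$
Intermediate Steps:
$Z{\left(a,I \right)} = 1748$ ($Z{\left(a,I \right)} = 4 \cdot 437 = 1748$)
$\sqrt{Z{\left(-179,-501 \right)} + T} = \sqrt{1748 - 13037} = \sqrt{-11289} = i \sqrt{11289}$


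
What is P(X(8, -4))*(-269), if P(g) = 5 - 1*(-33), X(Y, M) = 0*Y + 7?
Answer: -10222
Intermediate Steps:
X(Y, M) = 7 (X(Y, M) = 0 + 7 = 7)
P(g) = 38 (P(g) = 5 + 33 = 38)
P(X(8, -4))*(-269) = 38*(-269) = -10222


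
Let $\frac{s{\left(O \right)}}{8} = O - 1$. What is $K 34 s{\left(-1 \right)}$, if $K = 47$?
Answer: $-25568$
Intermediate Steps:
$s{\left(O \right)} = -8 + 8 O$ ($s{\left(O \right)} = 8 \left(O - 1\right) = 8 \left(-1 + O\right) = -8 + 8 O$)
$K 34 s{\left(-1 \right)} = 47 \cdot 34 \left(-8 + 8 \left(-1\right)\right) = 1598 \left(-8 - 8\right) = 1598 \left(-16\right) = -25568$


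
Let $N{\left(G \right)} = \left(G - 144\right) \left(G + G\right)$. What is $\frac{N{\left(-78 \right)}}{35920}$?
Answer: $\frac{4329}{4490} \approx 0.96414$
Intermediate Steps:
$N{\left(G \right)} = 2 G \left(-144 + G\right)$ ($N{\left(G \right)} = \left(-144 + G\right) 2 G = 2 G \left(-144 + G\right)$)
$\frac{N{\left(-78 \right)}}{35920} = \frac{2 \left(-78\right) \left(-144 - 78\right)}{35920} = 2 \left(-78\right) \left(-222\right) \frac{1}{35920} = 34632 \cdot \frac{1}{35920} = \frac{4329}{4490}$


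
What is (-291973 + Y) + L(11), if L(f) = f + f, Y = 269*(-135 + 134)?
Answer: -292220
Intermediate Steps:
Y = -269 (Y = 269*(-1) = -269)
L(f) = 2*f
(-291973 + Y) + L(11) = (-291973 - 269) + 2*11 = -292242 + 22 = -292220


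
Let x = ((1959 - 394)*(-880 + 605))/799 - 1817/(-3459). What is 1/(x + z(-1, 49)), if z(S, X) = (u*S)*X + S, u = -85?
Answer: 2763741/10021002182 ≈ 0.00027579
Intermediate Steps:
z(S, X) = S - 85*S*X (z(S, X) = (-85*S)*X + S = -85*S*X + S = S - 85*S*X)
x = -1487215342/2763741 (x = (1565*(-275))*(1/799) - 1817*(-1/3459) = -430375*1/799 + 1817/3459 = -430375/799 + 1817/3459 = -1487215342/2763741 ≈ -538.12)
1/(x + z(-1, 49)) = 1/(-1487215342/2763741 - (1 - 85*49)) = 1/(-1487215342/2763741 - (1 - 4165)) = 1/(-1487215342/2763741 - 1*(-4164)) = 1/(-1487215342/2763741 + 4164) = 1/(10021002182/2763741) = 2763741/10021002182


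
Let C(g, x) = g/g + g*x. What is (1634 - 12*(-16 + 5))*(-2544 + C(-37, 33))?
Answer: -6647224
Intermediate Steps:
C(g, x) = 1 + g*x
(1634 - 12*(-16 + 5))*(-2544 + C(-37, 33)) = (1634 - 12*(-16 + 5))*(-2544 + (1 - 37*33)) = (1634 - 12*(-11))*(-2544 + (1 - 1221)) = (1634 + 132)*(-2544 - 1220) = 1766*(-3764) = -6647224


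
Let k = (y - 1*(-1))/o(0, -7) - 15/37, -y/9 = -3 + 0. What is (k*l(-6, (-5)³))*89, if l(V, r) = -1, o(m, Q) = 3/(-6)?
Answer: 185743/37 ≈ 5020.1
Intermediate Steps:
o(m, Q) = -½ (o(m, Q) = 3*(-⅙) = -½)
y = 27 (y = -9*(-3 + 0) = -9*(-3) = 27)
k = -2087/37 (k = (27 - 1*(-1))/(-½) - 15/37 = (27 + 1)*(-2) - 15*1/37 = 28*(-2) - 15/37 = -56 - 15/37 = -2087/37 ≈ -56.405)
(k*l(-6, (-5)³))*89 = -2087/37*(-1)*89 = (2087/37)*89 = 185743/37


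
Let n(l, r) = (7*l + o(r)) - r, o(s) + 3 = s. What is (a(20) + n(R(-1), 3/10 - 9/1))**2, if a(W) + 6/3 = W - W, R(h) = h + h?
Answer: 361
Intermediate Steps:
o(s) = -3 + s
R(h) = 2*h
n(l, r) = -3 + 7*l (n(l, r) = (7*l + (-3 + r)) - r = (-3 + r + 7*l) - r = -3 + 7*l)
a(W) = -2 (a(W) = -2 + (W - W) = -2 + 0 = -2)
(a(20) + n(R(-1), 3/10 - 9/1))**2 = (-2 + (-3 + 7*(2*(-1))))**2 = (-2 + (-3 + 7*(-2)))**2 = (-2 + (-3 - 14))**2 = (-2 - 17)**2 = (-19)**2 = 361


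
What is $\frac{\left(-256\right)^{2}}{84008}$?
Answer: $\frac{8192}{10501} \approx 0.78012$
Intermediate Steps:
$\frac{\left(-256\right)^{2}}{84008} = 65536 \cdot \frac{1}{84008} = \frac{8192}{10501}$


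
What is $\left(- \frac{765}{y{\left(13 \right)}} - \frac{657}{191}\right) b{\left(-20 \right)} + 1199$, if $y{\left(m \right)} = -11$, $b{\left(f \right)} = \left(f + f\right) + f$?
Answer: $- \frac{5814181}{2101} \approx -2767.3$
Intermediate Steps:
$b{\left(f \right)} = 3 f$ ($b{\left(f \right)} = 2 f + f = 3 f$)
$\left(- \frac{765}{y{\left(13 \right)}} - \frac{657}{191}\right) b{\left(-20 \right)} + 1199 = \left(- \frac{765}{-11} - \frac{657}{191}\right) 3 \left(-20\right) + 1199 = \left(\left(-765\right) \left(- \frac{1}{11}\right) - \frac{657}{191}\right) \left(-60\right) + 1199 = \left(\frac{765}{11} - \frac{657}{191}\right) \left(-60\right) + 1199 = \frac{138888}{2101} \left(-60\right) + 1199 = - \frac{8333280}{2101} + 1199 = - \frac{5814181}{2101}$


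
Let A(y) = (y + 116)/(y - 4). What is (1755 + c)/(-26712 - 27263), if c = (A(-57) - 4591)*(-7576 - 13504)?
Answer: -1180965171/658495 ≈ -1793.4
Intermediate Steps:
A(y) = (116 + y)/(-4 + y)
c = 5904718800/61 (c = ((116 - 57)/(-4 - 57) - 4591)*(-7576 - 13504) = (59/(-61) - 4591)*(-21080) = (-1/61*59 - 4591)*(-21080) = (-59/61 - 4591)*(-21080) = -280110/61*(-21080) = 5904718800/61 ≈ 9.6799e+7)
(1755 + c)/(-26712 - 27263) = (1755 + 5904718800/61)/(-26712 - 27263) = (5904825855/61)/(-53975) = (5904825855/61)*(-1/53975) = -1180965171/658495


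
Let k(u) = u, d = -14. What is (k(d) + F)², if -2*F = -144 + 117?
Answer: ¼ ≈ 0.25000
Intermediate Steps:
F = 27/2 (F = -(-144 + 117)/2 = -½*(-27) = 27/2 ≈ 13.500)
(k(d) + F)² = (-14 + 27/2)² = (-½)² = ¼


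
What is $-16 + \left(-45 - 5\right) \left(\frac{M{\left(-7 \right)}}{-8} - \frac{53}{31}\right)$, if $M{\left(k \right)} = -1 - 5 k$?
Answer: $\frac{17483}{62} \approx 281.98$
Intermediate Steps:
$-16 + \left(-45 - 5\right) \left(\frac{M{\left(-7 \right)}}{-8} - \frac{53}{31}\right) = -16 + \left(-45 - 5\right) \left(\frac{-1 - -35}{-8} - \frac{53}{31}\right) = -16 + \left(-45 - 5\right) \left(\left(-1 + 35\right) \left(- \frac{1}{8}\right) - \frac{53}{31}\right) = -16 - 50 \left(34 \left(- \frac{1}{8}\right) - \frac{53}{31}\right) = -16 - 50 \left(- \frac{17}{4} - \frac{53}{31}\right) = -16 - - \frac{18475}{62} = -16 + \frac{18475}{62} = \frac{17483}{62}$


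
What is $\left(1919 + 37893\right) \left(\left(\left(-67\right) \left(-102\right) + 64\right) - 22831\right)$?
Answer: $-634324596$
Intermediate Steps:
$\left(1919 + 37893\right) \left(\left(\left(-67\right) \left(-102\right) + 64\right) - 22831\right) = 39812 \left(\left(6834 + 64\right) - 22831\right) = 39812 \left(6898 - 22831\right) = 39812 \left(-15933\right) = -634324596$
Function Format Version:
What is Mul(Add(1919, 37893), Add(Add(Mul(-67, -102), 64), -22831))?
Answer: -634324596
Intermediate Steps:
Mul(Add(1919, 37893), Add(Add(Mul(-67, -102), 64), -22831)) = Mul(39812, Add(Add(6834, 64), -22831)) = Mul(39812, Add(6898, -22831)) = Mul(39812, -15933) = -634324596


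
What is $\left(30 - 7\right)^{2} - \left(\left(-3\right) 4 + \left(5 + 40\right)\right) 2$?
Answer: $463$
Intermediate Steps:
$\left(30 - 7\right)^{2} - \left(\left(-3\right) 4 + \left(5 + 40\right)\right) 2 = 23^{2} - \left(-12 + 45\right) 2 = 529 - 33 \cdot 2 = 529 - 66 = 463$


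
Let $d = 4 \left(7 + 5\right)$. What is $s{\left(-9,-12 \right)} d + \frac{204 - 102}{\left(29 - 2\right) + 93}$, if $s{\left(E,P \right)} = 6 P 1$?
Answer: $- \frac{69103}{20} \approx -3455.1$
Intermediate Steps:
$d = 48$ ($d = 4 \cdot 12 = 48$)
$s{\left(E,P \right)} = 6 P$
$s{\left(-9,-12 \right)} d + \frac{204 - 102}{\left(29 - 2\right) + 93} = 6 \left(-12\right) 48 + \frac{204 - 102}{\left(29 - 2\right) + 93} = \left(-72\right) 48 + \frac{102}{\left(29 - 2\right) + 93} = -3456 + \frac{102}{27 + 93} = -3456 + \frac{102}{120} = -3456 + 102 \cdot \frac{1}{120} = -3456 + \frac{17}{20} = - \frac{69103}{20}$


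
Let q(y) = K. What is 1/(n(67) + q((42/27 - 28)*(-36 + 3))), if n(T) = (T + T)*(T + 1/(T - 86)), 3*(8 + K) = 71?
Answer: 57/512237 ≈ 0.00011128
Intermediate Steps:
K = 47/3 (K = -8 + (⅓)*71 = -8 + 71/3 = 47/3 ≈ 15.667)
n(T) = 2*T*(T + 1/(-86 + T)) (n(T) = (2*T)*(T + 1/(-86 + T)) = 2*T*(T + 1/(-86 + T)))
q(y) = 47/3
1/(n(67) + q((42/27 - 28)*(-36 + 3))) = 1/(2*67*(1 + 67² - 86*67)/(-86 + 67) + 47/3) = 1/(2*67*(1 + 4489 - 5762)/(-19) + 47/3) = 1/(2*67*(-1/19)*(-1272) + 47/3) = 1/(170448/19 + 47/3) = 1/(512237/57) = 57/512237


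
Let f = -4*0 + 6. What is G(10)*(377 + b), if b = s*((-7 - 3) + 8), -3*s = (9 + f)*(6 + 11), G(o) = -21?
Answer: -11487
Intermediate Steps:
f = 6 (f = 0 + 6 = 6)
s = -85 (s = -(9 + 6)*(6 + 11)/3 = -5*17 = -⅓*255 = -85)
b = 170 (b = -85*((-7 - 3) + 8) = -85*(-10 + 8) = -85*(-2) = 170)
G(10)*(377 + b) = -21*(377 + 170) = -21*547 = -11487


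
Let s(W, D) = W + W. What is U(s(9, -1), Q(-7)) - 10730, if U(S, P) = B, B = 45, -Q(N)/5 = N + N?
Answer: -10685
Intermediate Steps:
s(W, D) = 2*W
Q(N) = -10*N (Q(N) = -5*(N + N) = -10*N)
U(S, P) = 45
U(s(9, -1), Q(-7)) - 10730 = 45 - 10730 = -10685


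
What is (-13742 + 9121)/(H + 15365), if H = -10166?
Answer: -4621/5199 ≈ -0.88882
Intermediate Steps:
(-13742 + 9121)/(H + 15365) = (-13742 + 9121)/(-10166 + 15365) = -4621/5199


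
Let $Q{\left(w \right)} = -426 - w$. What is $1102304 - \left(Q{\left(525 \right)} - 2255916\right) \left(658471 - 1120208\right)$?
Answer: $-1042077895675$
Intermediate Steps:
$1102304 - \left(Q{\left(525 \right)} - 2255916\right) \left(658471 - 1120208\right) = 1102304 - \left(\left(-426 - 525\right) - 2255916\right) \left(658471 - 1120208\right) = 1102304 - \left(\left(-426 - 525\right) - 2255916\right) \left(-461737\right) = 1102304 - \left(-951 - 2255916\right) \left(-461737\right) = 1102304 - \left(-2256867\right) \left(-461737\right) = 1102304 - 1042078997979 = -1042077895675$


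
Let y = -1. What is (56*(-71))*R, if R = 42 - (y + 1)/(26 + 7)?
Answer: -166992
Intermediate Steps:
R = 42 (R = 42 - (-1 + 1)/(26 + 7) = 42 - 0/33 = 42 - 1*0 = 42 + 0 = 42)
(56*(-71))*R = (56*(-71))*42 = -3976*42 = -166992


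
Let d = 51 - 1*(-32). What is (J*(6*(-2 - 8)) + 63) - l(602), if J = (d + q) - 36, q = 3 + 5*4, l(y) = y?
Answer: -4739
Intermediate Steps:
d = 83 (d = 51 + 32 = 83)
q = 23 (q = 3 + 20 = 23)
J = 70 (J = (83 + 23) - 36 = 106 - 36 = 70)
(J*(6*(-2 - 8)) + 63) - l(602) = (70*(6*(-2 - 8)) + 63) - 1*602 = (70*(6*(-10)) + 63) - 602 = (70*(-60) + 63) - 602 = (-4200 + 63) - 602 = -4137 - 602 = -4739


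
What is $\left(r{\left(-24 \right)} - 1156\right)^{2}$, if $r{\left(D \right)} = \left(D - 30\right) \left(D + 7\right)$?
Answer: $56644$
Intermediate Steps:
$r{\left(D \right)} = \left(-30 + D\right) \left(7 + D\right)$
$\left(r{\left(-24 \right)} - 1156\right)^{2} = \left(\left(-210 + \left(-24\right)^{2} - -552\right) - 1156\right)^{2} = \left(\left(-210 + 576 + 552\right) - 1156\right)^{2} = \left(918 - 1156\right)^{2} = \left(-238\right)^{2} = 56644$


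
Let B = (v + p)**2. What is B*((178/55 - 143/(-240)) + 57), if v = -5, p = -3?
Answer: 642388/165 ≈ 3893.3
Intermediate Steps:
B = 64 (B = (-5 - 3)**2 = (-8)**2 = 64)
B*((178/55 - 143/(-240)) + 57) = 64*((178/55 - 143/(-240)) + 57) = 64*((178*(1/55) - 143*(-1/240)) + 57) = 64*((178/55 + 143/240) + 57) = 64*(10117/2640 + 57) = 64*(160597/2640) = 642388/165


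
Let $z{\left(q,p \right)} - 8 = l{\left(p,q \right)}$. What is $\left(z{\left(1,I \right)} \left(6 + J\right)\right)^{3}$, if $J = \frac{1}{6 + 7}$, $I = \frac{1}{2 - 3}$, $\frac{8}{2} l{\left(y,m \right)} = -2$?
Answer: $\frac{1664006625}{17576} \approx 94675.0$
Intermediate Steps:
$l{\left(y,m \right)} = - \frac{1}{2}$ ($l{\left(y,m \right)} = \frac{1}{4} \left(-2\right) = - \frac{1}{2}$)
$I = -1$ ($I = \frac{1}{-1} = -1$)
$z{\left(q,p \right)} = \frac{15}{2}$ ($z{\left(q,p \right)} = 8 - \frac{1}{2} = \frac{15}{2}$)
$J = \frac{1}{13} \approx 0.076923$
$\left(z{\left(1,I \right)} \left(6 + J\right)\right)^{3} = \left(\frac{15 \left(6 + \frac{1}{13}\right)}{2}\right)^{3} = \left(\frac{15}{2} \cdot \frac{79}{13}\right)^{3} = \left(\frac{1185}{26}\right)^{3} = \frac{1664006625}{17576}$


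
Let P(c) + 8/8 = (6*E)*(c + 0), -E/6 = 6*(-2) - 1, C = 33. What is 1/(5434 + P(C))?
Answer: 1/20877 ≈ 4.7900e-5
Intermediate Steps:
E = 78 (E = -6*(6*(-2) - 1) = -6*(-12 - 1) = -6*(-13) = 78)
P(c) = -1 + 468*c (P(c) = -1 + (6*78)*(c + 0) = -1 + 468*c)
1/(5434 + P(C)) = 1/(5434 + (-1 + 468*33)) = 1/(5434 + (-1 + 15444)) = 1/(5434 + 15443) = 1/20877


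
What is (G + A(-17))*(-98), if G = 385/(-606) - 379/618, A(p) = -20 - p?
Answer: 4331404/10403 ≈ 416.36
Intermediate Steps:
G = -12989/10403 (G = 385*(-1/606) - 379*1/618 = -385/606 - 379/618 = -12989/10403 ≈ -1.2486)
(G + A(-17))*(-98) = (-12989/10403 + (-20 - 1*(-17)))*(-98) = (-12989/10403 + (-20 + 17))*(-98) = (-12989/10403 - 3)*(-98) = -44198/10403*(-98) = 4331404/10403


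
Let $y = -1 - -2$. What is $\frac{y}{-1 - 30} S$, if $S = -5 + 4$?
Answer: $\frac{1}{31} \approx 0.032258$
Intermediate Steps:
$S = -1$
$y = 1$ ($y = -1 + 2 = 1$)
$\frac{y}{-1 - 30} S = 1 \frac{1}{-1 - 30} \left(-1\right) = 1 \frac{1}{-31} \left(-1\right) = 1 \left(- \frac{1}{31}\right) \left(-1\right) = \left(- \frac{1}{31}\right) \left(-1\right) = \frac{1}{31}$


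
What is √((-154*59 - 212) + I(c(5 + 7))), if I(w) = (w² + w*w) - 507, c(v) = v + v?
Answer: I*√8653 ≈ 93.021*I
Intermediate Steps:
c(v) = 2*v
I(w) = -507 + 2*w² (I(w) = (w² + w²) - 507 = 2*w² - 507 = -507 + 2*w²)
√((-154*59 - 212) + I(c(5 + 7))) = √((-154*59 - 212) + (-507 + 2*(2*(5 + 7))²)) = √((-9086 - 212) + (-507 + 2*(2*12)²)) = √(-9298 + (-507 + 2*24²)) = √(-9298 + (-507 + 2*576)) = √(-9298 + (-507 + 1152)) = √(-9298 + 645) = √(-8653) = I*√8653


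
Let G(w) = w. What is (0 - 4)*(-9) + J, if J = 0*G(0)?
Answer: 36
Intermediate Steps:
J = 0 (J = 0*0 = 0)
(0 - 4)*(-9) + J = (0 - 4)*(-9) + 0 = -4*(-9) + 0 = 36 + 0 = 36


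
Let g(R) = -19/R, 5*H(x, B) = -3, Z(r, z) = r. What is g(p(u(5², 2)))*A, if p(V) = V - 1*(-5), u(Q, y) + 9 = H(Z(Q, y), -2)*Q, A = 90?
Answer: 90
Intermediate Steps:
H(x, B) = -⅗ (H(x, B) = (⅕)*(-3) = -⅗)
u(Q, y) = -9 - 3*Q/5
p(V) = 5 + V (p(V) = V + 5 = 5 + V)
g(p(u(5², 2)))*A = -19/(5 + (-9 - ⅗*5²))*90 = -19/(5 + (-9 - ⅗*25))*90 = -19/(5 + (-9 - 15))*90 = -19/(5 - 24)*90 = -19/(-19)*90 = -19*(-1/19)*90 = 1*90 = 90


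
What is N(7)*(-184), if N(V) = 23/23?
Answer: -184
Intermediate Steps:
N(V) = 1 (N(V) = 23*(1/23) = 1)
N(7)*(-184) = 1*(-184) = -184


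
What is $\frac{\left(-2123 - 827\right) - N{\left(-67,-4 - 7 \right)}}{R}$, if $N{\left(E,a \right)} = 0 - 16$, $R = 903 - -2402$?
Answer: $- \frac{2934}{3305} \approx -0.88775$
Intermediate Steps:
$R = 3305$ ($R = 903 + 2402 = 3305$)
$N{\left(E,a \right)} = -16$ ($N{\left(E,a \right)} = 0 - 16 = -16$)
$\frac{\left(-2123 - 827\right) - N{\left(-67,-4 - 7 \right)}}{R} = \frac{\left(-2123 - 827\right) - -16}{3305} = \left(\left(-2123 - 827\right) + 16\right) \frac{1}{3305} = \left(-2950 + 16\right) \frac{1}{3305} = \left(-2934\right) \frac{1}{3305} = - \frac{2934}{3305}$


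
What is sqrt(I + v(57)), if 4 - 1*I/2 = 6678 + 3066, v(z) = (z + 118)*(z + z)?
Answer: sqrt(470) ≈ 21.679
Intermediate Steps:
v(z) = 2*z*(118 + z) (v(z) = (118 + z)*(2*z) = 2*z*(118 + z))
I = -19480 (I = 8 - 2*(6678 + 3066) = 8 - 2*9744 = 8 - 19488 = -19480)
sqrt(I + v(57)) = sqrt(-19480 + 2*57*(118 + 57)) = sqrt(-19480 + 2*57*175) = sqrt(-19480 + 19950) = sqrt(470)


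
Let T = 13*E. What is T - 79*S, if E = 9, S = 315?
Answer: -24768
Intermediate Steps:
T = 117 (T = 13*9 = 117)
T - 79*S = 117 - 79*315 = 117 - 24885 = -24768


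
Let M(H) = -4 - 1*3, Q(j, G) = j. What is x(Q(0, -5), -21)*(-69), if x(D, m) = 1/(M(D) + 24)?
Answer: -69/17 ≈ -4.0588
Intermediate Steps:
M(H) = -7 (M(H) = -4 - 3 = -7)
x(D, m) = 1/17 (x(D, m) = 1/(-7 + 24) = 1/17)
x(Q(0, -5), -21)*(-69) = (1/17)*(-69) = -69/17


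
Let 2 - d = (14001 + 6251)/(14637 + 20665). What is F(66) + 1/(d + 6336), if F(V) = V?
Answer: 7382903843/111861912 ≈ 66.000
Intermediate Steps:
d = 25176/17651 (d = 2 - (14001 + 6251)/(14637 + 20665) = 2 - 20252/35302 = 2 - 1*10126/17651 = 2 - 10126/17651 = 25176/17651 ≈ 1.4263)
F(66) + 1/(d + 6336) = 66 + 1/(25176/17651 + 6336) = 66 + 1/(111861912/17651) = 66 + 17651/111861912 = 7382903843/111861912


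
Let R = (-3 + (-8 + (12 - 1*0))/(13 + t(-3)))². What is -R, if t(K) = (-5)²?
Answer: -3025/361 ≈ -8.3795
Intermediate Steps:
t(K) = 25
R = 3025/361 (R = (-3 + (-8 + (12 - 1*0))/(13 + 25))² = (-3 + (-8 + (12 + 0))/38)² = (-3 + (-8 + 12)*(1/38))² = (-3 + 4*(1/38))² = (-3 + 2/19)² = (-55/19)² = 3025/361 ≈ 8.3795)
-R = -1*3025/361 = -3025/361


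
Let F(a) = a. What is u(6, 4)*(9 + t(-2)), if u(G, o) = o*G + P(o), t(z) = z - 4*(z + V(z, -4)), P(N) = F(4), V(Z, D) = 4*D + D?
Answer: 2660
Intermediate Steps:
V(Z, D) = 5*D
P(N) = 4
t(z) = 80 - 3*z (t(z) = z - 4*(z + 5*(-4)) = z - 4*(z - 20) = z - 4*(-20 + z) = z + (80 - 4*z) = 80 - 3*z)
u(G, o) = 4 + G*o (u(G, o) = o*G + 4 = G*o + 4 = 4 + G*o)
u(6, 4)*(9 + t(-2)) = (4 + 6*4)*(9 + (80 - 3*(-2))) = (4 + 24)*(9 + (80 + 6)) = 28*(9 + 86) = 28*95 = 2660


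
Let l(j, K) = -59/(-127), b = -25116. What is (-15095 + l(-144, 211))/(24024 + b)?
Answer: 3511/254 ≈ 13.823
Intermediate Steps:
l(j, K) = 59/127 (l(j, K) = -59*(-1/127) = 59/127)
(-15095 + l(-144, 211))/(24024 + b) = (-15095 + 59/127)/(24024 - 25116) = -1917006/127/(-1092) = -1917006/127*(-1/1092) = 3511/254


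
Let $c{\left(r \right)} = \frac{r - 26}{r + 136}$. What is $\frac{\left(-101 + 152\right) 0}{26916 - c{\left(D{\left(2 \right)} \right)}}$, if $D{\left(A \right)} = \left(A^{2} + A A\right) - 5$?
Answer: $0$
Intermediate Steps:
$D{\left(A \right)} = -5 + 2 A^{2}$ ($D{\left(A \right)} = \left(A^{2} + A^{2}\right) - 5 = 2 A^{2} - 5 = -5 + 2 A^{2}$)
$c{\left(r \right)} = \frac{-26 + r}{136 + r}$
$\frac{\left(-101 + 152\right) 0}{26916 - c{\left(D{\left(2 \right)} \right)}} = \frac{\left(-101 + 152\right) 0}{26916 - \frac{-26 - \left(5 - 2 \cdot 2^{2}\right)}{136 - \left(5 - 2 \cdot 2^{2}\right)}} = \frac{51 \cdot 0}{26916 - \frac{-26 + \left(-5 + 2 \cdot 4\right)}{136 + \left(-5 + 2 \cdot 4\right)}} = \frac{0}{26916 - \frac{-26 + \left(-5 + 8\right)}{136 + \left(-5 + 8\right)}} = \frac{0}{26916 - \frac{-26 + 3}{136 + 3}} = \frac{0}{26916 - \frac{1}{139} \left(-23\right)} = \frac{0}{26916 - - \frac{23}{139}} = \frac{0}{26916 + \frac{23}{139}} = \frac{0}{\frac{3741347}{139}} = 0 \cdot \frac{139}{3741347} = 0$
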